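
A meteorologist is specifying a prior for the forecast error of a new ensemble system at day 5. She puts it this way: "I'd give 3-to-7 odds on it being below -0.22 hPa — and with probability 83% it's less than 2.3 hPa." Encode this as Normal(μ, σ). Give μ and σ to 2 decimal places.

μ = 0.67, σ = 1.70

The p-quantile of Normal(μ,σ) is μ + z_p·σ, with z_{0.3} = -0.5244 and z_{0.83} = 0.9542.
Eliminate σ: μ = (z₂·x₁ − z₁·x₂)/(z₂ − z₁) = (0.9542·-0.22 − (-0.5244)·2.3)/1.479 = 0.67.
Then σ = (x₂ − x₁)/(z₂ − z₁) = (2.3 − -0.22)/1.479 = 1.70.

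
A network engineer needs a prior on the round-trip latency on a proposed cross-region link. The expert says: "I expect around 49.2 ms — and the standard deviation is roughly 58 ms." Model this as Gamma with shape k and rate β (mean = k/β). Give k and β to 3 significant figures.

For Gamma(k, rate β): mean = k/β, variance = k/β², so CV = 1/√k.
CV = SD/mean = 58/49.2 = 1.179, hence k = 1/CV² = 0.72.
Then β = k/mean = 0.72/49.2 = 0.0146.

k ≈ 0.72, β ≈ 0.0146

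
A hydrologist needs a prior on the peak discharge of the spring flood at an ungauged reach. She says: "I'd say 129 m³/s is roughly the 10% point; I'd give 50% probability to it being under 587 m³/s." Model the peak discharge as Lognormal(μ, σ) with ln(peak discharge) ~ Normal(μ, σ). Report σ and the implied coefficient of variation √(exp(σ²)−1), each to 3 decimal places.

σ ≈ 1.182, CV ≈ 1.745

If T ~ Lognormal(μ,σ) then ln T ~ Normal(μ,σ), so the p-quantile of ln T is μ + z_p·σ.
ln(129) = 4.86 and ln(587) = 6.375; z_{0.1} = -1.282, z_{0.5} = 0.
σ = (6.375 − 4.86)/(0 − (-1.282)) = 1.182.
μ = 4.86 − (-1.282)·1.182 = 6.375.
CV = √(exp(σ²)−1) = √(exp(1.3979)−1) = 1.745.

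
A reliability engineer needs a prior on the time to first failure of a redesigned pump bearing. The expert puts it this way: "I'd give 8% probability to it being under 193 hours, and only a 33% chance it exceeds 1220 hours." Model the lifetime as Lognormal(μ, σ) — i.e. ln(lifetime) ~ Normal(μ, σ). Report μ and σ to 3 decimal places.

μ ≈ 6.667, σ ≈ 0.999

If T ~ Lognormal(μ,σ) then ln T ~ Normal(μ,σ), so the p-quantile of ln T is μ + z_p·σ.
ln(193) = 5.263 and ln(1220) = 7.107; z_{0.08} = -1.405, z_{0.67} = 0.4399.
σ = (7.107 − 5.263)/(0.4399 − (-1.405)) = 0.999.
μ = 5.263 − (-1.405)·0.999 = 6.667.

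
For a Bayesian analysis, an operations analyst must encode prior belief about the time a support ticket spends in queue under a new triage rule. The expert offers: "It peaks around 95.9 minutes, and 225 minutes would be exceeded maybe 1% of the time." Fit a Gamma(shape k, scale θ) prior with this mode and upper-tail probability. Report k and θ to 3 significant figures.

Gamma(k,θ) with k>1 has mode (k−1)θ, so θ = 95.9/(k−1).
Need P(X < 225) = 0.99 with θ tied to k this way. Start at k = 2, θ = 95.9: P(X<225) ≈ 0.680.
Too low — raise k to concentrate. Iterating converges to k ≈ 7.54.
Then θ = 95.9/(7.54−1) ≈ 14.7.

k ≈ 7.54, θ ≈ 14.7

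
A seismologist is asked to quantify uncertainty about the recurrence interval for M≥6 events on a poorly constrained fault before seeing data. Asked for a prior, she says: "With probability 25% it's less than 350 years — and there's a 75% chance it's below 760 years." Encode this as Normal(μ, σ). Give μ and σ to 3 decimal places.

For Normal(μ,σ), the p-quantile is μ + z_p·σ. Here z_{0.25} = -0.6745, z_{0.75} = 0.6745.
So 350 = μ − 0.6745σ and 760 = μ + 0.6745σ.
Subtracting: σ = (760 − 350)/(0.6745 − (-0.6745)) = 303.933.
Then μ = 350 − (-0.6745)·303.933 = 555.000.

μ = 555.000, σ = 303.933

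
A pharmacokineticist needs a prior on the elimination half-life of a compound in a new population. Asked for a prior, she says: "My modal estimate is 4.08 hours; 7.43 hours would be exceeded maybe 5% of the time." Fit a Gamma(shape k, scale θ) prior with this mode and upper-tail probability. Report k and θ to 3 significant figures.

k ≈ 8.75, θ ≈ 0.526

Gamma(k,θ) with k>1 has mode (k−1)θ, so θ = 4.08/(k−1).
Need P(X < 7.43) = 0.95 with θ tied to k this way. Start at k = 2, θ = 4.08: P(X<7.43) ≈ 0.543.
Too low — raise k to concentrate. Iterating converges to k ≈ 8.75.
Then θ = 4.08/(8.75−1) ≈ 0.526.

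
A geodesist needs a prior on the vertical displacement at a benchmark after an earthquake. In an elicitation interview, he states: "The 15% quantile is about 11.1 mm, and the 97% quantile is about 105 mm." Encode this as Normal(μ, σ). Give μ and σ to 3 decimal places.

For Normal(μ,σ), the p-quantile is μ + z_p·σ. Here z_{0.15} = -1.036, z_{0.97} = 1.881.
So 11.1 = μ − 1.036σ and 105 = μ + 1.881σ.
Subtracting: σ = (105 − 11.1)/(1.881 − (-1.036)) = 32.188.
Then μ = 11.1 − (-1.036)·32.188 = 44.461.

μ = 44.461, σ = 32.188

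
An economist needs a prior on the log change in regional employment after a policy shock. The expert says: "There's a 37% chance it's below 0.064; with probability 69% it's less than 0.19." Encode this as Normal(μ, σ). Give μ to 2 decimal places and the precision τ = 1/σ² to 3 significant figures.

The p-quantile of Normal(μ,σ) is μ + z_p·σ, with z_{0.37} = -0.3319 and z_{0.69} = 0.4959.
Eliminate σ: μ = (z₂·x₁ − z₁·x₂)/(z₂ − z₁) = (0.4959·0.064 − (-0.3319)·0.19)/0.8277 = 0.11.
Then σ = (x₂ − x₁)/(z₂ − z₁) = (0.19 − 0.064)/0.8277 = 0.15.
Precision τ = 1/σ² = 1/0.1522² = 43.2.

μ = 0.11, τ = 43.2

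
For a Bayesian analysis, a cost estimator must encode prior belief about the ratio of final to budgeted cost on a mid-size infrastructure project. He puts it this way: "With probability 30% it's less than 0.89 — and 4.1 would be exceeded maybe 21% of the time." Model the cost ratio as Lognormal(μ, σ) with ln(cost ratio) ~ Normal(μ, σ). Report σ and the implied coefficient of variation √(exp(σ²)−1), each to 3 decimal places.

If T ~ Lognormal(μ,σ) then ln T ~ Normal(μ,σ), so the p-quantile of ln T is μ + z_p·σ.
ln(0.89) = -0.1165 and ln(4.1) = 1.411; z_{0.3} = -0.5244, z_{0.79} = 0.8064.
σ = (1.411 − -0.1165)/(0.8064 − (-0.5244)) = 1.148.
μ = -0.1165 − (-0.5244)·1.148 = 0.485.
CV = √(exp(σ²)−1) = √(exp(1.3175)−1) = 1.653.

σ ≈ 1.148, CV ≈ 1.653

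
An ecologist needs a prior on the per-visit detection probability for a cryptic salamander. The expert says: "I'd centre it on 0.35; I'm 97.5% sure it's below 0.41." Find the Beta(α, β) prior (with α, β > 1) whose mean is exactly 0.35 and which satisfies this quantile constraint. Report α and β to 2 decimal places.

α ≈ 87.75, β ≈ 162.96

With mean 0.35 fixed, write α = 0.35s, β = 0.65s where s = α+β.
Need P(θ < 0.41) = 0.975 under Beta(0.35s, 0.65s). Normal approximation: (q−m)/√(m(1−m)/s) ≈ z_{0.975} = 1.96, so s ≈ 0.35·0.65·(1.96)²/(0.41−0.35)² = 242.8.
At s = 242.8: P(θ<0.41) ≈ 0.973. Adjusting to match 0.975 gives s ≈ 250.70.
So α = 0.35·250.70 ≈ 87.75, β = 0.65·250.70 ≈ 162.96.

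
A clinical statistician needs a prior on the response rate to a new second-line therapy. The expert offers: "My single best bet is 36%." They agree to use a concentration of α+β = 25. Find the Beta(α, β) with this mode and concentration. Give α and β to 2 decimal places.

For α,β > 1 the Beta mode is (α−1)/(α+β−2). With α+β = 25, the mode is (α−1)/23.
Set (α−1)/23 = 0.36 → α = 1 + 0.36·23 = 9.28.
β = 25 − α = 15.72.

α = 9.28, β = 15.72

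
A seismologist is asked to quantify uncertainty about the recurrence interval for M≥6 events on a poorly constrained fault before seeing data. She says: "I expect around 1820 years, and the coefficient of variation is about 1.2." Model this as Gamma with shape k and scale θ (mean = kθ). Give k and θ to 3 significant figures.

For Gamma(k, scale θ): mean = kθ, variance = kθ², so CV = 1/√k.
CV = 1.2, hence k = 1/CV² = 0.694.
Then θ = mean/k = 1820/0.694 = 2620.

k ≈ 0.694, θ ≈ 2620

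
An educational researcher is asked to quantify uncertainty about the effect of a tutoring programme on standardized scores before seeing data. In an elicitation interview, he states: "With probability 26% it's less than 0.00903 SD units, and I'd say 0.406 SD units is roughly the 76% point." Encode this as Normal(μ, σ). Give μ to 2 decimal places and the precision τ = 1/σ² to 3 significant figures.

μ = 0.20, τ = 11.6

The p-quantile of Normal(μ,σ) is μ + z_p·σ, with z_{0.26} = -0.6433 and z_{0.76} = 0.7063.
Eliminate σ: μ = (z₂·x₁ − z₁·x₂)/(z₂ − z₁) = (0.7063·0.00903 − (-0.6433)·0.406)/1.35 = 0.20.
Then σ = (x₂ − x₁)/(z₂ − z₁) = (0.406 − 0.00903)/1.35 = 0.29.
Precision τ = 1/σ² = 1/0.2941² = 11.6.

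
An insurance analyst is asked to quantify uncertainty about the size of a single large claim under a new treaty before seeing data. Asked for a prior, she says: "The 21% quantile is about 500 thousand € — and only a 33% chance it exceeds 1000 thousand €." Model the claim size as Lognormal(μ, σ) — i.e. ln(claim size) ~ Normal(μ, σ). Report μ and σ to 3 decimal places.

μ ≈ 6.663, σ ≈ 0.556

If T ~ Lognormal(μ,σ) then ln T ~ Normal(μ,σ), so the p-quantile of ln T is μ + z_p·σ.
ln(500) = 6.215 and ln(1000) = 6.908; z_{0.21} = -0.8064, z_{0.67} = 0.4399.
σ = (6.908 − 6.215)/(0.4399 − (-0.8064)) = 0.556.
μ = 6.215 − (-0.8064)·0.556 = 6.663.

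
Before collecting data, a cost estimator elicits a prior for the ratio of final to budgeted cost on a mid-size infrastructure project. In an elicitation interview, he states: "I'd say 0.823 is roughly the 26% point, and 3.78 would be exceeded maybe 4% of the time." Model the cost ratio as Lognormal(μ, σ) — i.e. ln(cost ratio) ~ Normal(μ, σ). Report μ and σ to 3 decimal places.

If T ~ Lognormal(μ,σ) then ln T ~ Normal(μ,σ), so the p-quantile of ln T is μ + z_p·σ.
ln(0.823) = -0.1948 and ln(3.78) = 1.33; z_{0.26} = -0.6433, z_{0.96} = 1.751.
σ = (1.33 − -0.1948)/(1.751 − (-0.6433)) = 0.637.
μ = -0.1948 − (-0.6433)·0.637 = 0.215.

μ ≈ 0.215, σ ≈ 0.637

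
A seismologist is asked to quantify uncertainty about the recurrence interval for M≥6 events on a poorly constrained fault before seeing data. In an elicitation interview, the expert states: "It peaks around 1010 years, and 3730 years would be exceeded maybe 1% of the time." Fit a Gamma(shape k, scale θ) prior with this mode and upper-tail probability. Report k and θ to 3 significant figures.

k ≈ 3.5, θ ≈ 404

Gamma(k,θ) with k>1 has mode (k−1)θ, so θ = 1010/(k−1).
Need P(X < 3730) = 0.99 with θ tied to k this way. Start at k = 2, θ = 1010: P(X<3730) ≈ 0.883.
Too low — raise k to concentrate. Iterating converges to k ≈ 3.5.
Then θ = 1010/(3.5−1) ≈ 404.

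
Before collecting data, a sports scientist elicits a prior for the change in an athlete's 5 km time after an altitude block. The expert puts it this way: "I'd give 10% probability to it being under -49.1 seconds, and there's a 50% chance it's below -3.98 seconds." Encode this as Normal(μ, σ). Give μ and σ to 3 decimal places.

The p-quantile of Normal(μ,σ) is μ + z_p·σ, with z_{0.1} = -1.282 and z_{0.5} = 0.
Eliminate σ: μ = (z₂·x₁ − z₁·x₂)/(z₂ − z₁) = (0·-49.1 − (-1.282)·-3.98)/1.282 = -3.980.
Then σ = (x₂ − x₁)/(z₂ − z₁) = (-3.98 − -49.1)/1.282 = 35.207.

μ = -3.980, σ = 35.207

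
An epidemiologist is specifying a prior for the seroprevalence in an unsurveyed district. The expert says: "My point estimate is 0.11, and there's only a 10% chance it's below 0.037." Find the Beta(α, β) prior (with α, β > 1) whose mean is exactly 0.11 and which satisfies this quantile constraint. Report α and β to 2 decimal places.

With mean 0.11 fixed, write α = 0.11s, β = 0.89s where s = α+β.
Need P(θ < 0.037) = 0.1 under Beta(0.11s, 0.89s). Normal approximation: (q−m)/√(m(1−m)/s) ≈ z_{0.1} = -1.28, so s ≈ 0.11·0.89·(-1.28)²/(0.037−0.11)² = 30.2.
At s = 30.2: P(θ<0.037) ≈ 0.060. Adjusting to match 0.1 gives s ≈ 22.18.
So α = 0.11·22.18 ≈ 2.44, β = 0.89·22.18 ≈ 19.74.

α ≈ 2.44, β ≈ 19.74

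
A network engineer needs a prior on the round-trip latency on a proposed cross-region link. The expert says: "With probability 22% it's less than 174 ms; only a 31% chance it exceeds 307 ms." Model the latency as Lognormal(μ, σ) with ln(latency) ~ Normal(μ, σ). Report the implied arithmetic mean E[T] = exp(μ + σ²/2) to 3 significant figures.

E[T] ≈ 272 ms

If T ~ Lognormal(μ,σ) then ln T ~ Normal(μ,σ), so the p-quantile of ln T is μ + z_p·σ.
ln(174) = 5.159 and ln(307) = 5.727; z_{0.22} = -0.7722, z_{0.69} = 0.4959.
σ = (5.727 − 5.159)/(0.4959 − (-0.7722)) = 0.448.
μ = 5.159 − (-0.7722)·0.448 = 5.505.
E[T] = exp(μ + σ²/2) = exp(5.505 + 0.1002) = 272 ms.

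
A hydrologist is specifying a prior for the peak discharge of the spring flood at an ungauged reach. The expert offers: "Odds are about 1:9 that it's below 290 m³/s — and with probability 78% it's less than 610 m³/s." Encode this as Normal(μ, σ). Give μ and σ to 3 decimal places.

The p-quantile of Normal(μ,σ) is μ + z_p·σ, with z_{0.1} = -1.282 and z_{0.78} = 0.7722.
Eliminate σ: μ = (z₂·x₁ − z₁·x₂)/(z₂ − z₁) = (0.7722·290 − (-1.282)·610)/2.054 = 489.682.
Then σ = (x₂ − x₁)/(z₂ − z₁) = (610 − 290)/2.054 = 155.813.

μ = 489.682, σ = 155.813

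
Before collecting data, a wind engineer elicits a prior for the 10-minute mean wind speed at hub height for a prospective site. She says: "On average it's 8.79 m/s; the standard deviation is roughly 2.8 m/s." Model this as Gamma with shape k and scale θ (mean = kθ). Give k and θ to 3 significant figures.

k ≈ 9.86, θ ≈ 0.892

For Gamma(k, scale θ): mean = kθ, variance = kθ², so CV = 1/√k.
CV = SD/mean = 2.8/8.79 = 0.3185, hence k = 1/CV² = 9.86.
Then θ = mean/k = 8.79/9.86 = 0.892.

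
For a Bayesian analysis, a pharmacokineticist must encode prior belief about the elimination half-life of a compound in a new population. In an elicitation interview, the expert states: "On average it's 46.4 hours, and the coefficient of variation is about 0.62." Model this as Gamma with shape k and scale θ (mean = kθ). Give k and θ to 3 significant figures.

For Gamma(k, scale θ): mean = kθ, variance = kθ², so CV = 1/√k.
CV = 0.62, hence k = 1/CV² = 2.6.
Then θ = mean/k = 46.4/2.6 = 17.8.

k ≈ 2.6, θ ≈ 17.8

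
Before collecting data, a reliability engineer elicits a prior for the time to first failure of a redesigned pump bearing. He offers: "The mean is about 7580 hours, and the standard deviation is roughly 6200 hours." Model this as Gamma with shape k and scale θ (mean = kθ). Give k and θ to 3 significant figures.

k ≈ 1.49, θ ≈ 5070

For Gamma(k, scale θ): mean = kθ, variance = kθ², so CV = 1/√k.
CV = SD/mean = 6200/7580 = 0.8179, hence k = 1/CV² = 1.49.
Then θ = mean/k = 7580/1.49 = 5070.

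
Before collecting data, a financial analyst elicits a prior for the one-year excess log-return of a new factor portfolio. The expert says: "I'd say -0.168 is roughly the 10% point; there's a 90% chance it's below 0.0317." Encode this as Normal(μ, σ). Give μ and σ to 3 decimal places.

The p-quantile of Normal(μ,σ) is μ + z_p·σ, with z_{0.1} = -1.282 and z_{0.9} = 1.282.
Eliminate σ: μ = (z₂·x₁ − z₁·x₂)/(z₂ − z₁) = (1.282·-0.168 − (-1.282)·0.0317)/2.563 = -0.068.
Then σ = (x₂ − x₁)/(z₂ − z₁) = (0.0317 − -0.168)/2.563 = 0.078.

μ = -0.068, σ = 0.078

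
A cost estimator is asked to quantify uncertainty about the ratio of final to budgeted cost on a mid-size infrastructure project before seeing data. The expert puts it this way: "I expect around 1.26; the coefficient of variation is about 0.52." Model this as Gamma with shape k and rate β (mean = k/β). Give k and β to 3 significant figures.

k ≈ 3.7, β ≈ 2.94

For Gamma(k, rate β): mean = k/β, variance = k/β², so CV = 1/√k.
CV = 0.52, hence k = 1/CV² = 3.7.
Then β = k/mean = 3.7/1.26 = 2.94.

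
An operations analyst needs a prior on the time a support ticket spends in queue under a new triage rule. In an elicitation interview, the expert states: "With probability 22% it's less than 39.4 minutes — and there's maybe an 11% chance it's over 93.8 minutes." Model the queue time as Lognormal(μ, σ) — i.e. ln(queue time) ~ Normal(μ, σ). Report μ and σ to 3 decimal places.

μ ≈ 4.009, σ ≈ 0.434

If T ~ Lognormal(μ,σ) then ln T ~ Normal(μ,σ), so the p-quantile of ln T is μ + z_p·σ.
ln(39.4) = 3.674 and ln(93.8) = 4.541; z_{0.22} = -0.7722, z_{0.89} = 1.227.
σ = (4.541 − 3.674)/(1.227 − (-0.7722)) = 0.434.
μ = 3.674 − (-0.7722)·0.434 = 4.009.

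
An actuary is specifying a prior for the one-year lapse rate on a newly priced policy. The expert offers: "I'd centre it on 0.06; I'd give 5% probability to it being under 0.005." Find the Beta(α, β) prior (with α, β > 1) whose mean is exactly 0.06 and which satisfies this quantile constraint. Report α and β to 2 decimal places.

α ≈ 1.21, β ≈ 18.96

With mean 0.06 fixed, write α = 0.06s, β = 0.94s where s = α+β.
Need P(θ < 0.005) = 0.05 under Beta(0.06s, 0.94s). Normal approximation: (q−m)/√(m(1−m)/s) ≈ z_{0.05} = -1.64, so s ≈ 0.06·0.94·(-1.64)²/(0.005−0.06)² = 50.4.
At s = 50.4: P(θ<0.005) ≈ 0.002. Adjusting to match 0.05 gives s ≈ 20.17.
So α = 0.06·20.17 ≈ 1.21, β = 0.94·20.17 ≈ 18.96.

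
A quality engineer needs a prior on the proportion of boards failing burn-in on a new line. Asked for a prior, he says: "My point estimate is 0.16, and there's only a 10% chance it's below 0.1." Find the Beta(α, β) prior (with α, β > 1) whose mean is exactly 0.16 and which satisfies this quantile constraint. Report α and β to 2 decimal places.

With mean 0.16 fixed, write α = 0.16s, β = 0.84s where s = α+β.
Need P(θ < 0.1) = 0.1 under Beta(0.16s, 0.84s). Normal approximation: (q−m)/√(m(1−m)/s) ≈ z_{0.1} = -1.28, so s ≈ 0.16·0.84·(-1.28)²/(0.1−0.16)² = 61.3.
At s = 61.3: P(θ<0.1) ≈ 0.086. Adjusting to match 0.1 gives s ≈ 54.72.
So α = 0.16·54.72 ≈ 8.76, β = 0.84·54.72 ≈ 45.96.

α ≈ 8.76, β ≈ 45.96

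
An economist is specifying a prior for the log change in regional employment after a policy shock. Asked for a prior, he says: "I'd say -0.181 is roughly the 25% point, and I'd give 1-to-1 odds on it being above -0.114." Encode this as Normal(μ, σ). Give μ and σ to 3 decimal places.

μ = -0.114, σ = 0.099

For Normal(μ,σ), the p-quantile is μ + z_p·σ. Here z_{0.25} = -0.6745, z_{0.5} = 0.
So -0.181 = μ − 0.6745σ and -0.114 = μ + 0σ.
Subtracting: σ = (-0.114 − -0.181)/(0 − (-0.6745)) = 0.099.
Then μ = -0.181 − (-0.6745)·0.099 = -0.114.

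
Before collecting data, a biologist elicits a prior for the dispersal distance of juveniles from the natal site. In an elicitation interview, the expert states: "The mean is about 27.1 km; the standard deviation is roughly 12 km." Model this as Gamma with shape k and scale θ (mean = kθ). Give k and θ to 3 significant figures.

k ≈ 5.1, θ ≈ 5.31

For Gamma(k, scale θ): mean = kθ, variance = kθ², so CV = 1/√k.
CV = SD/mean = 12/27.1 = 0.4428, hence k = 1/CV² = 5.1.
Then θ = mean/k = 27.1/5.1 = 5.31.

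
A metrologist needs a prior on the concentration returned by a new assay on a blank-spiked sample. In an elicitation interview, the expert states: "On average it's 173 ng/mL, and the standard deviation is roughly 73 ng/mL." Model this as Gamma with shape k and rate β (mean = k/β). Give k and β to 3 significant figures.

For Gamma(k, rate β): mean = k/β, variance = k/β², so CV = 1/√k.
CV = SD/mean = 73/173 = 0.422, hence k = 1/CV² = 5.62.
Then β = k/mean = 5.62/173 = 0.0325.

k ≈ 5.62, β ≈ 0.0325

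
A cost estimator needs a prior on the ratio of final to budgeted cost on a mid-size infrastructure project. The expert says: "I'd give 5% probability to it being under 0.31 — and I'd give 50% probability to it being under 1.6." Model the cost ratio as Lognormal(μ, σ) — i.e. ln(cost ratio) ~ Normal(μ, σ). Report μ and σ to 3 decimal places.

μ ≈ 0.470, σ ≈ 0.998

If T ~ Lognormal(μ,σ) then ln T ~ Normal(μ,σ), so the p-quantile of ln T is μ + z_p·σ.
ln(0.31) = -1.171 and ln(1.6) = 0.47; z_{0.05} = -1.645, z_{0.5} = 0.
σ = (0.47 − -1.171)/(0 − (-1.645)) = 0.998.
μ = -1.171 − (-1.645)·0.998 = 0.470.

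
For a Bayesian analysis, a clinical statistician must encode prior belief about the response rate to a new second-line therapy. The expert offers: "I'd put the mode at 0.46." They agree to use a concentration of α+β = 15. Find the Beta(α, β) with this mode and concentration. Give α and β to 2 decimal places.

α = 6.98, β = 8.02

For α,β > 1 the Beta mode is (α−1)/(α+β−2). With α+β = 15, the mode is (α−1)/13.
Set (α−1)/13 = 0.46 → α = 1 + 0.46·13 = 6.98.
β = 15 − α = 8.02.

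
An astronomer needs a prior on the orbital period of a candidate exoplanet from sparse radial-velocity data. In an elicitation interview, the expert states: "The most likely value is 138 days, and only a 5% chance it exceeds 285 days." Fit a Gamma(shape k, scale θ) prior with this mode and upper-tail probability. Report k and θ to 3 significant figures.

Gamma(k,θ) with k>1 has mode (k−1)θ, so θ = 138/(k−1).
Need P(X < 285) = 0.95 with θ tied to k this way. Start at k = 2, θ = 138: P(X<285) ≈ 0.611.
Too low — raise k to concentrate. Iterating converges to k ≈ 6.26.
Then θ = 138/(6.26−1) ≈ 26.2.

k ≈ 6.26, θ ≈ 26.2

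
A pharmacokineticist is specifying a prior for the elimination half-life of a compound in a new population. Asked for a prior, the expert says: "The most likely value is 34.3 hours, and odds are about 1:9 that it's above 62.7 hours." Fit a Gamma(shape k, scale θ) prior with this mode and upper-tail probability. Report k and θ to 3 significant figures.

Gamma(k,θ) with k>1 has mode (k−1)θ, so θ = 34.3/(k−1).
Need P(X < 62.7) = 0.9 with θ tied to k this way. Start at k = 2, θ = 34.3: P(X<62.7) ≈ 0.545.
Too low — raise k to concentrate. Iterating converges to k ≈ 6.24.
Then θ = 34.3/(6.24−1) ≈ 6.55.

k ≈ 6.24, θ ≈ 6.55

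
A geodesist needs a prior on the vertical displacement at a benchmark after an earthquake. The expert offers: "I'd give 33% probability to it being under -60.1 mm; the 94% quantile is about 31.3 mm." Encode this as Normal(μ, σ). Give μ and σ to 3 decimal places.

For Normal(μ,σ), the p-quantile is μ + z_p·σ. Here z_{0.33} = -0.4399, z_{0.94} = 1.555.
So -60.1 = μ − 0.4399σ and 31.3 = μ + 1.555σ.
Subtracting: σ = (31.3 − -60.1)/(1.555 − (-0.4399)) = 45.822.
Then μ = -60.1 − (-0.4399)·45.822 = -39.942.

μ = -39.942, σ = 45.822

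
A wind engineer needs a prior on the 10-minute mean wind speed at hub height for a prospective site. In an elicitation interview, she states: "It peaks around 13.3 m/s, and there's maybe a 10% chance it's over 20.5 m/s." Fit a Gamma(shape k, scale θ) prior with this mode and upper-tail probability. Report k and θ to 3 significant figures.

Gamma(k,θ) with k>1 has mode (k−1)θ, so θ = 13.3/(k−1).
Need P(X < 20.5) = 0.9 with θ tied to k this way. Start at k = 2, θ = 13.3: P(X<20.5) ≈ 0.456.
Too low — raise k to concentrate. Iterating converges to k ≈ 11.
Then θ = 13.3/(11−1) ≈ 1.33.

k ≈ 11, θ ≈ 1.33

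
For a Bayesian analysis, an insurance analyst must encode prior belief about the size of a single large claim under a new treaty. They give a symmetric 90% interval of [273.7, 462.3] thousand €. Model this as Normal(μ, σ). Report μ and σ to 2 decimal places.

A symmetric 90% interval runs μ ± z·σ with z = 1.645.
Half-width = 94.3, so σ = 94.3/1.645 = 57.33.
μ is the interval midpoint, 368.00.

μ = 368.00, σ = 57.33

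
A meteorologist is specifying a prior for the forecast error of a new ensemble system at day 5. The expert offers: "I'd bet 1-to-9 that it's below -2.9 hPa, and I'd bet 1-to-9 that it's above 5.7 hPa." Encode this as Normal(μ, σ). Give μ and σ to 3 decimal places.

The p-quantile of Normal(μ,σ) is μ + z_p·σ, with z_{0.1} = -1.282 and z_{0.9} = 1.282.
Eliminate σ: μ = (z₂·x₁ − z₁·x₂)/(z₂ − z₁) = (1.282·-2.9 − (-1.282)·5.7)/2.563 = 1.400.
Then σ = (x₂ − x₁)/(z₂ − z₁) = (5.7 − -2.9)/2.563 = 3.355.

μ = 1.400, σ = 3.355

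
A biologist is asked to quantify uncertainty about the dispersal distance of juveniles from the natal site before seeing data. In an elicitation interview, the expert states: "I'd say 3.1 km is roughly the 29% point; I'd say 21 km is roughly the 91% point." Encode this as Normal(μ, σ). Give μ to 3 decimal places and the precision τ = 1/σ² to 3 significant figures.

μ = 8.330, τ = 0.0112

For Normal(μ,σ), the p-quantile is μ + z_p·σ. Here z_{0.29} = -0.5534, z_{0.91} = 1.341.
So 3.1 = μ − 0.5534σ and 21 = μ + 1.341σ.
Subtracting: σ = (21 − 3.1)/(1.341 − (-0.5534)) = 9.450.
Then μ = 3.1 − (-0.5534)·9.450 = 8.330.
Precision τ = 1/σ² = 1/9.45² = 0.0112.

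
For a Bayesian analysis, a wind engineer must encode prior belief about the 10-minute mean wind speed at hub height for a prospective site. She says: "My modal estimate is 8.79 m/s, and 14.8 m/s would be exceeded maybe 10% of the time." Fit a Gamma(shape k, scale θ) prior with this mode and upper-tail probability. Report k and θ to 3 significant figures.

k ≈ 7.97, θ ≈ 1.26

Gamma(k,θ) with k>1 has mode (k−1)θ, so θ = 8.79/(k−1).
Need P(X < 14.8) = 0.9 with θ tied to k this way. Start at k = 2, θ = 8.79: P(X<14.8) ≈ 0.502.
Too low — raise k to concentrate. Iterating converges to k ≈ 7.97.
Then θ = 8.79/(7.97−1) ≈ 1.26.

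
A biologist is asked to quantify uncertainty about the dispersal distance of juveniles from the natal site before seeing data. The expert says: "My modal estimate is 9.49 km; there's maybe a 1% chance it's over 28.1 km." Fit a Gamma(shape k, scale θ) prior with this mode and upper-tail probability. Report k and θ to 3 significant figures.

k ≈ 4.83, θ ≈ 2.48

Gamma(k,θ) with k>1 has mode (k−1)θ, so θ = 9.49/(k−1).
Need P(X < 28.1) = 0.99 with θ tied to k this way. Start at k = 2, θ = 9.49: P(X<28.1) ≈ 0.795.
Too low — raise k to concentrate. Iterating converges to k ≈ 4.83.
Then θ = 9.49/(4.83−1) ≈ 2.48.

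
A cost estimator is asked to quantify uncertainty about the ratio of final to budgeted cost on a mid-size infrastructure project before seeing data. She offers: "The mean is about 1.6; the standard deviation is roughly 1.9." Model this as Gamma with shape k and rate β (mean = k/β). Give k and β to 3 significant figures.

k ≈ 0.709, β ≈ 0.443

For Gamma(k, rate β): mean = k/β, variance = k/β², so CV = 1/√k.
CV = SD/mean = 1.9/1.6 = 1.187, hence k = 1/CV² = 0.709.
Then β = k/mean = 0.709/1.6 = 0.443.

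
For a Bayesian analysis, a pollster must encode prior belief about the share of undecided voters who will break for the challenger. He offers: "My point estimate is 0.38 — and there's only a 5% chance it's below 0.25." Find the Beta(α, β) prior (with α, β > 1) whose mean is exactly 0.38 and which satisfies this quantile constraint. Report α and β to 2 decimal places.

α ≈ 13.13, β ≈ 21.43

With mean 0.38 fixed, write α = 0.38s, β = 0.62s where s = α+β.
Need P(θ < 0.25) = 0.05 under Beta(0.38s, 0.62s). Normal approximation: (q−m)/√(m(1−m)/s) ≈ z_{0.05} = -1.64, so s ≈ 0.38·0.62·(-1.64)²/(0.25−0.38)² = 37.7.
At s = 37.7: P(θ<0.25) ≈ 0.043. Adjusting to match 0.05 gives s ≈ 34.56.
So α = 0.38·34.56 ≈ 13.13, β = 0.62·34.56 ≈ 21.43.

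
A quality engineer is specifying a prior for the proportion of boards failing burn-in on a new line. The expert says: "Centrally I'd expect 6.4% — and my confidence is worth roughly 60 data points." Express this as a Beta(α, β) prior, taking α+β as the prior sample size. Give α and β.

α = 3.84, β = 56.16

Under the effective-sample-size interpretation, Beta(α, β) has prior mean α/(α+β) and prior sample size α+β.
So α+β = 60 and α/(α+β) = 0.064, giving α = 0.064·60 = 3.84 and β = 60 − 3.84 = 56.16.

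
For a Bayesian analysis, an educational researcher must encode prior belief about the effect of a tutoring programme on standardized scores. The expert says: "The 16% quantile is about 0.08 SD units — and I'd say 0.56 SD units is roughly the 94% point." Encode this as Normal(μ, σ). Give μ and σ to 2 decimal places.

μ = 0.27, σ = 0.19

For Normal(μ,σ), the p-quantile is μ + z_p·σ. Here z_{0.16} = -0.9945, z_{0.94} = 1.555.
So 0.08 = μ − 0.9945σ and 0.56 = μ + 1.555σ.
Subtracting: σ = (0.56 − 0.08)/(1.555 − (-0.9945)) = 0.19.
Then μ = 0.08 − (-0.9945)·0.19 = 0.27.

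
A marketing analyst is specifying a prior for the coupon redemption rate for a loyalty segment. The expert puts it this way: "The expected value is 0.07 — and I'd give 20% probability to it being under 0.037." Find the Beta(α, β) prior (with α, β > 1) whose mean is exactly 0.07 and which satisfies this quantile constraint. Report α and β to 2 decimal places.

With mean 0.07 fixed, write α = 0.07s, β = 0.93s where s = α+β.
Need P(θ < 0.037) = 0.2 under Beta(0.07s, 0.93s). Normal approximation: (q−m)/√(m(1−m)/s) ≈ z_{0.2} = -0.842, so s ≈ 0.07·0.93·(-0.842)²/(0.037−0.07)² = 42.3.
At s = 42.3: P(θ<0.037) ≈ 0.203. Adjusting to match 0.2 gives s ≈ 43.17.
So α = 0.07·43.17 ≈ 3.02, β = 0.93·43.17 ≈ 40.15.

α ≈ 3.02, β ≈ 40.15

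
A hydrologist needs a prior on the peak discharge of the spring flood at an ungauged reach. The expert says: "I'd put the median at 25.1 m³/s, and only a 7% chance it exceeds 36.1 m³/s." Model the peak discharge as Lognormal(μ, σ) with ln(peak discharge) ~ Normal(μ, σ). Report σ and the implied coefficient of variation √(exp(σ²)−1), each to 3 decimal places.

σ ≈ 0.246, CV ≈ 0.250

If T ~ Lognormal(μ,σ) then ln T ~ Normal(μ,σ), so the p-quantile of ln T is μ + z_p·σ.
ln(25.1) = 3.223 and ln(36.1) = 3.586; z_{0.5} = 0, z_{0.93} = 1.476.
σ = (3.586 − 3.223)/(1.476 − (0)) = 0.246.
μ = 3.223 − (0)·0.246 = 3.223.
CV = √(exp(σ²)−1) = √(exp(0.0606)−1) = 0.250.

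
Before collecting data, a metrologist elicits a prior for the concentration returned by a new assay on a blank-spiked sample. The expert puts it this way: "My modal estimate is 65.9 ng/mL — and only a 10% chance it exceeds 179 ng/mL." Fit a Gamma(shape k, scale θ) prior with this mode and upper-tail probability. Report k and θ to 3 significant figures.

k ≈ 2.92, θ ≈ 34.4

Gamma(k,θ) with k>1 has mode (k−1)θ, so θ = 65.9/(k−1).
Need P(X < 179) = 0.9 with θ tied to k this way. Start at k = 2, θ = 65.9: P(X<179) ≈ 0.754.
Too low — raise k to concentrate. Iterating converges to k ≈ 2.92.
Then θ = 65.9/(2.92−1) ≈ 34.4.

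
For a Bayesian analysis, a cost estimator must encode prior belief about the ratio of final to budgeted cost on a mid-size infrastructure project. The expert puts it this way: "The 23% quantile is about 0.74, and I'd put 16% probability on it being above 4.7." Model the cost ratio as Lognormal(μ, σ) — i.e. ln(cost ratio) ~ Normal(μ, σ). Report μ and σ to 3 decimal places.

μ ≈ 0.487, σ ≈ 1.067

If T ~ Lognormal(μ,σ) then ln T ~ Normal(μ,σ), so the p-quantile of ln T is μ + z_p·σ.
ln(0.74) = -0.3011 and ln(4.7) = 1.548; z_{0.23} = -0.7388, z_{0.84} = 0.9945.
σ = (1.548 − -0.3011)/(0.9945 − (-0.7388)) = 1.067.
μ = -0.3011 − (-0.7388)·1.067 = 0.487.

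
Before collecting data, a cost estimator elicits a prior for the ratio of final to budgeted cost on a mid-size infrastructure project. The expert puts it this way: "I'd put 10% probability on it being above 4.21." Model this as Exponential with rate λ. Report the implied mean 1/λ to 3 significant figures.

P(T > 4.21) = e^(−λ·4.21) = 0.1, so λ = −ln(0.1)/4.21 = 0.547.
Mean = 1/λ = 1.83.

mean ≈ 1.83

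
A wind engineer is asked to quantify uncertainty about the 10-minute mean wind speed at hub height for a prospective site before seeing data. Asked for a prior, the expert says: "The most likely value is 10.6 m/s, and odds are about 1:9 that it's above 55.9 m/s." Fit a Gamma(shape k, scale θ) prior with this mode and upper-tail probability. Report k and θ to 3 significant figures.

k ≈ 1.63, θ ≈ 16.8

Gamma(k,θ) with k>1 has mode (k−1)θ, so θ = 10.6/(k−1).
Need P(X < 55.9) = 0.9 with θ tied to k this way. Start at k = 2, θ = 10.6: P(X<55.9) ≈ 0.968.
Too high — lower k to spread out. Iterating converges to k ≈ 1.63.
Then θ = 10.6/(1.63−1) ≈ 16.8.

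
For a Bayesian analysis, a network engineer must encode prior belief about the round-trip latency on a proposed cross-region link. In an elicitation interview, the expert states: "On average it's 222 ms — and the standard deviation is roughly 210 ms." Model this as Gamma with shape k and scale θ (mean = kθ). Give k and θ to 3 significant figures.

For Gamma(k, scale θ): mean = kθ, variance = kθ², so CV = 1/√k.
CV = SD/mean = 210/222 = 0.9459, hence k = 1/CV² = 1.12.
Then θ = mean/k = 222/1.12 = 199.

k ≈ 1.12, θ ≈ 199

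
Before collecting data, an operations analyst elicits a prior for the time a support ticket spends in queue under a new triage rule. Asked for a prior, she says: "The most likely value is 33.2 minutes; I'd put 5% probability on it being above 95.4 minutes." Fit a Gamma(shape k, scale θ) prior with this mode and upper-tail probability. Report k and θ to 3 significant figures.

k ≈ 3.39, θ ≈ 13.9

Gamma(k,θ) with k>1 has mode (k−1)θ, so θ = 33.2/(k−1).
Need P(X < 95.4) = 0.95 with θ tied to k this way. Start at k = 2, θ = 33.2: P(X<95.4) ≈ 0.781.
Too low — raise k to concentrate. Iterating converges to k ≈ 3.39.
Then θ = 33.2/(3.39−1) ≈ 13.9.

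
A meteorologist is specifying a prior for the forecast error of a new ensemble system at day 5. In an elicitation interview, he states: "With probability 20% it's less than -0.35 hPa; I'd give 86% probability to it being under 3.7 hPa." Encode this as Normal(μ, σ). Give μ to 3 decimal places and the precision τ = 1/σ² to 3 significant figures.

The p-quantile of Normal(μ,σ) is μ + z_p·σ, with z_{0.2} = -0.8416 and z_{0.86} = 1.08.
Eliminate σ: μ = (z₂·x₁ − z₁·x₂)/(z₂ − z₁) = (1.08·-0.35 − (-0.8416)·3.7)/1.922 = 1.424.
Then σ = (x₂ − x₁)/(z₂ − z₁) = (3.7 − -0.35)/1.922 = 2.107.
Precision τ = 1/σ² = 1/2.107² = 0.225.

μ = 1.424, τ = 0.225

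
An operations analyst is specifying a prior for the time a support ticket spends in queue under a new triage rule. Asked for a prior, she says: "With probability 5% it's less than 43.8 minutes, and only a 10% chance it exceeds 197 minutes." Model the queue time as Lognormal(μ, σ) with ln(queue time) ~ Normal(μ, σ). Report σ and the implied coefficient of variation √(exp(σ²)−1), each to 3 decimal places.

If T ~ Lognormal(μ,σ) then ln T ~ Normal(μ,σ), so the p-quantile of ln T is μ + z_p·σ.
ln(43.8) = 3.78 and ln(197) = 5.283; z_{0.05} = -1.645, z_{0.9} = 1.282.
σ = (5.283 − 3.78)/(1.282 − (-1.645)) = 0.514.
μ = 3.78 − (-1.645)·0.514 = 4.625.
CV = √(exp(σ²)−1) = √(exp(0.2640)−1) = 0.550.

σ ≈ 0.514, CV ≈ 0.550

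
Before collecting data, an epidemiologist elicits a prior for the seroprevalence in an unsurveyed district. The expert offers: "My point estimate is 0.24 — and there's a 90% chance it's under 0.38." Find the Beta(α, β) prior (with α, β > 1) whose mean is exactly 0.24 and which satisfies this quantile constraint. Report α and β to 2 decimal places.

α ≈ 3.90, β ≈ 12.34

With mean 0.24 fixed, write α = 0.24s, β = 0.76s where s = α+β.
Need P(θ < 0.38) = 0.9 under Beta(0.24s, 0.76s). Normal approximation: (q−m)/√(m(1−m)/s) ≈ z_{0.9} = 1.28, so s ≈ 0.24·0.76·(1.28)²/(0.38−0.24)² = 15.3.
At s = 15.3: P(θ<0.38) ≈ 0.894. Adjusting to match 0.9 gives s ≈ 16.23.
So α = 0.24·16.23 ≈ 3.90, β = 0.76·16.23 ≈ 12.34.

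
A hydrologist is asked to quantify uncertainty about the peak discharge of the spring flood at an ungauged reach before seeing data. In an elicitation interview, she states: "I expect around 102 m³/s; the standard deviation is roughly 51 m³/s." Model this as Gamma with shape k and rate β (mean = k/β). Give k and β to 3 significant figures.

For Gamma(k, rate β): mean = k/β, variance = k/β², so CV = 1/√k.
CV = SD/mean = 51/102 = 0.5, hence k = 1/CV² = 4.
Then β = k/mean = 4/102 = 0.0392.

k ≈ 4, β ≈ 0.0392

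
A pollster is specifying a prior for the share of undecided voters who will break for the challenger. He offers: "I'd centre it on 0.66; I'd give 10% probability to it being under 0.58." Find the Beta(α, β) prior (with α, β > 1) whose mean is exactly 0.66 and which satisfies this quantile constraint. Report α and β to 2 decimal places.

With mean 0.66 fixed, write α = 0.66s, β = 0.34s where s = α+β.
Need P(θ < 0.58) = 0.1 under Beta(0.66s, 0.34s). Normal approximation: (q−m)/√(m(1−m)/s) ≈ z_{0.1} = -1.28, so s ≈ 0.66·0.34·(-1.28)²/(0.58−0.66)² = 57.6.
At s = 57.6: P(θ<0.58) ≈ 0.102. Adjusting to match 0.1 gives s ≈ 58.88.
So α = 0.66·58.88 ≈ 38.86, β = 0.34·58.88 ≈ 20.02.

α ≈ 38.86, β ≈ 20.02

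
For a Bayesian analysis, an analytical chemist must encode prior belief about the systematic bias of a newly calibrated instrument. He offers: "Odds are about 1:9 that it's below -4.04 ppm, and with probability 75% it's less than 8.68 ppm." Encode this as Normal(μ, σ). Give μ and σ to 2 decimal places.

For Normal(μ,σ), the p-quantile is μ + z_p·σ. Here z_{0.1} = -1.282, z_{0.75} = 0.6745.
So -4.04 = μ − 1.282σ and 8.68 = μ + 0.6745σ.
Subtracting: σ = (8.68 − -4.04)/(0.6745 − (-1.282)) = 6.50.
Then μ = -4.04 − (-1.282)·6.50 = 4.29.

μ = 4.29, σ = 6.50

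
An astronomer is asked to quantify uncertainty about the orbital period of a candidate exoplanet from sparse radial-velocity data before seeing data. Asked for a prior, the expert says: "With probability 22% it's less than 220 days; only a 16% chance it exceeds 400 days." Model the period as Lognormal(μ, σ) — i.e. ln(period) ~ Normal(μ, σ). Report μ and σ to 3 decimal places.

If T ~ Lognormal(μ,σ) then ln T ~ Normal(μ,σ), so the p-quantile of ln T is μ + z_p·σ.
ln(220) = 5.394 and ln(400) = 5.991; z_{0.22} = -0.7722, z_{0.84} = 0.9945.
σ = (5.991 − 5.394)/(0.9945 − (-0.7722)) = 0.338.
μ = 5.394 − (-0.7722)·0.338 = 5.655.

μ ≈ 5.655, σ ≈ 0.338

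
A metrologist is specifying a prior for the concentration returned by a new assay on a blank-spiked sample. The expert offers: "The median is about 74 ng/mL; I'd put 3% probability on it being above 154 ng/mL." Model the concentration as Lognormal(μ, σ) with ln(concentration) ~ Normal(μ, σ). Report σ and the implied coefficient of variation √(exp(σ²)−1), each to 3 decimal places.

If T ~ Lognormal(μ,σ) then ln T ~ Normal(μ,σ), so the p-quantile of ln T is μ + z_p·σ.
ln(74) = 4.304 and ln(154) = 5.037; z_{0.5} = 0, z_{0.97} = 1.881.
σ = (5.037 − 4.304)/(1.881 − (0)) = 0.390.
μ = 4.304 − (0)·0.390 = 4.304.
CV = √(exp(σ²)−1) = √(exp(0.1518)−1) = 0.405.

σ ≈ 0.390, CV ≈ 0.405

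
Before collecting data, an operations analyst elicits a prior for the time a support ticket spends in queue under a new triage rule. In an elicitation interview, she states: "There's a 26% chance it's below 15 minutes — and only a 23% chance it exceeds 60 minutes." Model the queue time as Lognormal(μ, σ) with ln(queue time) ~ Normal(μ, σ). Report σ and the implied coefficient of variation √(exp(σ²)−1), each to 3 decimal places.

σ ≈ 1.003, CV ≈ 1.317

If T ~ Lognormal(μ,σ) then ln T ~ Normal(μ,σ), so the p-quantile of ln T is μ + z_p·σ.
ln(15) = 2.708 and ln(60) = 4.094; z_{0.26} = -0.6433, z_{0.77} = 0.7388.
σ = (4.094 − 2.708)/(0.7388 − (-0.6433)) = 1.003.
μ = 2.708 − (-0.6433)·1.003 = 3.353.
CV = √(exp(σ²)−1) = √(exp(1.0059)−1) = 1.317.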